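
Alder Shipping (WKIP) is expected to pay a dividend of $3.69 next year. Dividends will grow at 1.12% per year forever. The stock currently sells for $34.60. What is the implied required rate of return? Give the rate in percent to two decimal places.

11.78%

Rearranging the constant-growth DDM: r = D₁/P₀ + g.
r = 3.6900 / 34.60 + 0.0112 = 0.10665 + 0.0112 = 0.11785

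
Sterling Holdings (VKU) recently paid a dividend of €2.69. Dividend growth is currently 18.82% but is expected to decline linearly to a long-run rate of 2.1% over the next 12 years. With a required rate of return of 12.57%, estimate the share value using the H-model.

H-model: P₀ = D₀[(1+g_L) + H(g_S−g_L)]/(r−g_L), with H = 12/2 = 6.
P₀ = 2.69 × [(1+0.021) + 6×(0.1882−0.021)] / (0.1257−0.021)
   = 2.69 × 2.0242 / 0.1047 = 52.0067

€52.01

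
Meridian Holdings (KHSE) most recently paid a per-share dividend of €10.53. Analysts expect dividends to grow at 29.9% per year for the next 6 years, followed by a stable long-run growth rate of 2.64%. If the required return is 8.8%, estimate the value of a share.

Two-stage DDM. Project D₁…D_6 at 0.299, terminal growth 0.0264, discount at r = 0.088.
D_1 = 13.6785
D_2 = 17.7683
D_3 = 23.0811
D_4 = 29.9823
D_5 = 38.9470
D_6 = 50.5922
Terminal value at t=6: TV = D_7/(r−g) = 51.9278/(0.088−0.0264) = 842.9838
P₀ = 13.6785/(1+0.088)^1 + 17.7683/(1+0.088)^2 + 23.0811/(1+0.088)^3 + 29.9823/(1+0.088)^4 + 38.9470/(1+0.088)^5 + 50.5922/(1+0.088)^6 + 842.9838/(1+0.088)^6 = 631.1607

€631.16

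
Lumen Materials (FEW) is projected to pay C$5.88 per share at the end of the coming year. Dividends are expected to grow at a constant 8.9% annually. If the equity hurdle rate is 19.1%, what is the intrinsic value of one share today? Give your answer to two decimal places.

C$57.65

Gordon growth model: P₀ = D₁/(r − g), with D₁ = 5.88 given directly.
P₀ = 5.8800 / (0.191 − 0.089) = 5.8800 / 0.102 = 57.6471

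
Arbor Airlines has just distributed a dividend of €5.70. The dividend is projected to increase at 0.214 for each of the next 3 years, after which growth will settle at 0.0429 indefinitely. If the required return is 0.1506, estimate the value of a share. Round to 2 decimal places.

€83.89

Two-stage DDM. Project D₁…D_3 at 0.214, terminal growth 0.0429, discount at r = 0.1506.
D_1 = 6.9198
D_2 = 8.4006
D_3 = 10.1984
Terminal value at t=3: TV = D_4/(r−g) = 10.6359/(0.1506−0.0429) = 98.7547
P₀ = 6.9198/(1+0.1506)^1 + 8.4006/(1+0.1506)^2 + 10.1984/(1+0.1506)^3 + 98.7547/(1+0.1506)^3 = 83.8860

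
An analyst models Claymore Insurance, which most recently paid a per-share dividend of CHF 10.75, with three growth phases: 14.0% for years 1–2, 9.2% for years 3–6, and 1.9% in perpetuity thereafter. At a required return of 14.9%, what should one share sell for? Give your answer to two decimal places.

CHF 126.26

Three-stage DDM. Project D₁…D_6; terminal Gordon value at t=6 with g = 0.019; discount at r = 0.149.
D_1 = 12.2550
D_2 = 13.9707
D_3 = 15.2560
D_4 = 16.6596
D_5 = 18.1922
D_6 = 19.8659
TV_6 = 20.2434/(0.149−0.019) = 155.7183
P₀ = Σ Dₜ/(1+r)ᵗ + TV_6/(1+r)^6 = 126.2550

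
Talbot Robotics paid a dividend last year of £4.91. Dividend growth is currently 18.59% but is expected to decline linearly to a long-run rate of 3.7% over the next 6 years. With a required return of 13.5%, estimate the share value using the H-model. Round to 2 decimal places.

£74.34

H-model: P₀ = D₀[(1+g_L) + H(g_S−g_L)]/(r−g_L), with H = 6/2 = 3.
P₀ = 4.91 × [(1+0.037) + 3×(0.1859−0.037)] / (0.135−0.037)
   = 4.91 × 1.4837 / 0.098 = 74.3364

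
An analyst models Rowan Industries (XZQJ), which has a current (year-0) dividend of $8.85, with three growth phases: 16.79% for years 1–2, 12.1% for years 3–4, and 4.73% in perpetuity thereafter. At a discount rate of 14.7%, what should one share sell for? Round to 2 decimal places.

Three-stage DDM. Project D₁…D_4; terminal Gordon value at t=4 with g = 0.0473; discount at r = 0.147.
D_1 = 10.3359
D_2 = 12.0713
D_3 = 13.5319
D_4 = 15.1693
TV_4 = 15.8868/(0.147−0.0473) = 159.3462
P₀ = Σ Dₜ/(1+r)ᵗ + TV_4/(1+r)^4 = 127.9820

$127.98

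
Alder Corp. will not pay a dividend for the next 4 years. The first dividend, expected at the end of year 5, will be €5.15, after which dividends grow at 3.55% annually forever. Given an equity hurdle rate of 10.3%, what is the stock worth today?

Deferred-dividend DDM. At t=4 the remaining stream is a growing perpetuity with first payment D_5 = 5.15.
V_4 = D_5/(r−g) = 5.15/(0.103−0.0355) = 76.2963
P₀ = V_4/(1+r)^4 = 76.2963/(1+0.103)^4 = 51.5468

€51.55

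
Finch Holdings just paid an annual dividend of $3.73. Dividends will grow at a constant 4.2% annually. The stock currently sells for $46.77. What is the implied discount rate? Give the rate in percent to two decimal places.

Rearranging the constant-growth DDM: r = D₁/P₀ + g.
D₁ = 3.73 × (1 + 0.042) = 3.8867.
r = 3.8867 / 46.77 + 0.042 = 0.08310 + 0.042 = 0.12510

12.51%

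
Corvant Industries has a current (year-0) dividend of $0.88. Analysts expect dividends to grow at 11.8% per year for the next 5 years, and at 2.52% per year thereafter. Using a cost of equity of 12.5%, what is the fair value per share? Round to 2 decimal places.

Two-stage DDM. Project D₁…D_5 at 0.118, terminal growth 0.0252, discount at r = 0.125.
D_1 = 0.9838
D_2 = 1.0999
D_3 = 1.2297
D_4 = 1.3748
D_5 = 1.5371
Terminal value at t=5: TV = D_6/(r−g) = 1.5758/(0.125−0.0252) = 15.7895
P₀ = 0.9838/(1+0.125)^1 + 1.0999/(1+0.125)^2 + 1.2297/(1+0.125)^3 + 1.3748/(1+0.125)^4 + 1.5371/(1+0.125)^5 + 15.7895/(1+0.125)^5 = 13.0806

$13.08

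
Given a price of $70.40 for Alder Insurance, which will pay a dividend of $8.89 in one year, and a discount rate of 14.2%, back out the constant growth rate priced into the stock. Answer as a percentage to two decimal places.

From P₀ = D₁/(r − g), the implied growth is g = r − D₁/P₀.
g = 0.142 − 8.89/70.40 = 0.142 − 0.12628 = 0.01572

1.57%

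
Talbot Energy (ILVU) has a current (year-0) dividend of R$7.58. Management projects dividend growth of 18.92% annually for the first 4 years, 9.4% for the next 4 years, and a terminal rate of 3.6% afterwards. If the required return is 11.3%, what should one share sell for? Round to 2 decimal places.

R$197.80

Three-stage DDM. Project D₁…D_8; terminal Gordon value at t=8 with g = 0.036; discount at r = 0.113.
D_1 = 9.0141
D_2 = 10.7196
D_3 = 12.7478
D_4 = 15.1596
D_5 = 16.5846
D_6 = 18.1436
D_7 = 19.8491
D_8 = 21.7149
TV_8 = 22.4966/(0.113−0.036) = 292.1643
P₀ = Σ Dₜ/(1+r)ᵗ + TV_8/(1+r)^8 = 197.8046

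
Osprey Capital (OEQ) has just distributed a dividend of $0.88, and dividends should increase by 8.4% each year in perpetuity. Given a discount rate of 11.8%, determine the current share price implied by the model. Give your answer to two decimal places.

$28.06

Gordon growth model: P₀ = D₁/(r − g). D₁ = 0.88 × (1 + 0.084) = 0.9539.
P₀ = 0.9539 / (0.118 − 0.084) = 0.9539 / 0.034 = 28.0565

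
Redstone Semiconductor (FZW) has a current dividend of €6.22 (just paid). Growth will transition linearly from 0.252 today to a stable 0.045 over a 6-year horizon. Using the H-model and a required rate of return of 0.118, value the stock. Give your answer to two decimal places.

€141.95

H-model: P₀ = D₀[(1+g_L) + H(g_S−g_L)]/(r−g_L), with H = 6/2 = 3.
P₀ = 6.22 × [(1+0.045) + 3×(0.252−0.045)] / (0.118−0.045)
   = 6.22 × 1.6660 / 0.073 = 141.9523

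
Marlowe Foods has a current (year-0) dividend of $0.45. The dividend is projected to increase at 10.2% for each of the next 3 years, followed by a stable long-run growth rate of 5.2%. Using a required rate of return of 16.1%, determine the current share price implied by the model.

$4.93

Two-stage DDM. Project D₁…D_3 at 0.102, terminal growth 0.052, discount at r = 0.161.
D_1 = 0.4959
D_2 = 0.5465
D_3 = 0.6022
Terminal value at t=3: TV = D_4/(r−g) = 0.6335/(0.161−0.052) = 5.8123
P₀ = 0.4959/(1+0.161)^1 + 0.5465/(1+0.161)^2 + 0.6022/(1+0.161)^3 + 5.8123/(1+0.161)^3 = 4.9314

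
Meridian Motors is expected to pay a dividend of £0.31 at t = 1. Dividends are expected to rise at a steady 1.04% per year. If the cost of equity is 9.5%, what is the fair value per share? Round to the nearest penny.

£3.66

Gordon growth model: P₀ = D₁/(r − g), with D₁ = 0.31 given directly.
P₀ = 0.3100 / (0.095 − 0.0104) = 0.3100 / 0.0846 = 3.6643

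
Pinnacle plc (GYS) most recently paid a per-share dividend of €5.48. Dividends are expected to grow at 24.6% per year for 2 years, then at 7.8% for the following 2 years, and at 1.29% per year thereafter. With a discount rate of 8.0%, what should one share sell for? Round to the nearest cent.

Three-stage DDM. Project D₁…D_4; terminal Gordon value at t=4 with g = 0.0129; discount at r = 0.08.
D_1 = 6.8281
D_2 = 8.5078
D_3 = 9.1714
D_4 = 9.8868
TV_4 = 10.0143/(0.08−0.0129) = 149.2445
P₀ = Σ Dₜ/(1+r)ᵗ + TV_4/(1+r)^4 = 137.8631

€137.86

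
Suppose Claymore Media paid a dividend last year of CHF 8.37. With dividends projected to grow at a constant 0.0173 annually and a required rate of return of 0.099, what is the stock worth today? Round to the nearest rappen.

CHF 104.22

Gordon growth model: P₀ = D₁/(r − g). D₁ = 8.37 × (1 + 0.0173) = 8.5148.
P₀ = 8.5148 / (0.099 − 0.0173) = 8.5148 / 0.0817 = 104.2203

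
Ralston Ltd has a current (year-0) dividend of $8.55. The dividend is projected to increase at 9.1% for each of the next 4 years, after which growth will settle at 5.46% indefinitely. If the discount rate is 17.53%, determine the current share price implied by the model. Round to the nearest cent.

$83.96

Two-stage DDM. Project D₁…D_4 at 0.091, terminal growth 0.0546, discount at r = 0.1753.
D_1 = 9.3281
D_2 = 10.1769
D_3 = 11.1030
D_4 = 12.1134
Terminal value at t=4: TV = D_5/(r−g) = 12.7748/(0.1753−0.0546) = 105.8390
P₀ = 9.3281/(1+0.1753)^1 + 10.1769/(1+0.1753)^2 + 11.1030/(1+0.1753)^3 + 12.1134/(1+0.1753)^4 + 105.8390/(1+0.1753)^4 = 83.9608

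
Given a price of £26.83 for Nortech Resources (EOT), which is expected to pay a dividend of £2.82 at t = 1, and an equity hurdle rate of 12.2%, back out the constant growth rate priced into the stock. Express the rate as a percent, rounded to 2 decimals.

1.69%

From P₀ = D₁/(r − g), the implied growth is g = r − D₁/P₀.
g = 0.122 − 2.82/26.83 = 0.122 − 0.10511 = 0.01689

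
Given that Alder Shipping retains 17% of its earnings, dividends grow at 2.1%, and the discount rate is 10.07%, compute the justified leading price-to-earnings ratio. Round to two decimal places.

10.41

Payout ratio b = 1 − 0.17 = 0.83.
Justified leading P/E = b/(r−g) = 0.83/(0.1007−0.021) = 10.4141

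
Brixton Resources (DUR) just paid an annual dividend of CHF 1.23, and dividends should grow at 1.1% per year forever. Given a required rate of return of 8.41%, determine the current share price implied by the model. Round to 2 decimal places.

Gordon growth model: P₀ = D₁/(r − g). D₁ = 1.23 × (1 + 0.011) = 1.2435.
P₀ = 1.2435 / (0.0841 − 0.011) = 1.2435 / 0.0731 = 17.0114

CHF 17.01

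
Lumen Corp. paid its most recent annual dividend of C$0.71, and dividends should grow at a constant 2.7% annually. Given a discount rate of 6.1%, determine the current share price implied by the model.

C$21.45

Gordon growth model: P₀ = D₁/(r − g). D₁ = 0.71 × (1 + 0.027) = 0.7292.
P₀ = 0.7292 / (0.061 − 0.027) = 0.7292 / 0.034 = 21.4462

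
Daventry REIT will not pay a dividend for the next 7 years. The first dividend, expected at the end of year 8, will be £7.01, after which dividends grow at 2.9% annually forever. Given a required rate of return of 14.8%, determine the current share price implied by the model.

£22.42

Deferred-dividend DDM. At t=7 the remaining stream is a growing perpetuity with first payment D_8 = 7.01.
V_7 = D_8/(r−g) = 7.01/(0.148−0.029) = 58.9076
P₀ = V_7/(1+r)^7 = 58.9076/(1+0.148)^7 = 22.4170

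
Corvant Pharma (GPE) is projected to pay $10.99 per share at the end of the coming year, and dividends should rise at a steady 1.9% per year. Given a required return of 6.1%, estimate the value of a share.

Gordon growth model: P₀ = D₁/(r − g), with D₁ = 10.99 given directly.
P₀ = 10.9900 / (0.061 − 0.019) = 10.9900 / 0.042 = 261.6667

$261.67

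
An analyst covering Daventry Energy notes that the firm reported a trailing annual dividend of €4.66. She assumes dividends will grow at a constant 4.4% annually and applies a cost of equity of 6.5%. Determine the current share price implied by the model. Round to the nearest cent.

Gordon growth model: P₀ = D₁/(r − g). D₁ = 4.66 × (1 + 0.044) = 4.8650.
P₀ = 4.8650 / (0.065 − 0.044) = 4.8650 / 0.021 = 231.6686

€231.67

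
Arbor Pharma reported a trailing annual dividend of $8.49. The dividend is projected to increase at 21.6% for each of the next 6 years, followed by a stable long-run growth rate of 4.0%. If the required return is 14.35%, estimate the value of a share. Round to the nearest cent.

Two-stage DDM. Project D₁…D_6 at 0.216, terminal growth 0.04, discount at r = 0.1435.
D_1 = 10.3238
D_2 = 12.5538
D_3 = 15.2654
D_4 = 18.5627
D_5 = 22.5723
D_6 = 27.4479
Terminal value at t=6: TV = D_7/(r−g) = 28.5458/(0.1435−0.04) = 275.8050
P₀ = 10.3238/(1+0.1435)^1 + 12.5538/(1+0.1435)^2 + 15.2654/(1+0.1435)^3 + 18.5627/(1+0.1435)^4 + 22.5723/(1+0.1435)^5 + 27.4479/(1+0.1435)^6 + 275.8050/(1+0.1435)^6 = 186.8801

$186.88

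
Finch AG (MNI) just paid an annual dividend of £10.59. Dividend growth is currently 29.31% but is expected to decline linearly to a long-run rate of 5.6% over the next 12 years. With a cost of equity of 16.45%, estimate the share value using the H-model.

£241.92

H-model: P₀ = D₀[(1+g_L) + H(g_S−g_L)]/(r−g_L), with H = 12/2 = 6.
P₀ = 10.59 × [(1+0.056) + 6×(0.2931−0.056)] / (0.1645−0.056)
   = 10.59 × 2.4786 / 0.1085 = 241.9205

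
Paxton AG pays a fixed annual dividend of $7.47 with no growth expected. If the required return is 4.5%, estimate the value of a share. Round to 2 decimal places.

Zero-growth DDM (perpetuity): P₀ = D/r = 7.47 / 0.045 = 166.0000

$166.00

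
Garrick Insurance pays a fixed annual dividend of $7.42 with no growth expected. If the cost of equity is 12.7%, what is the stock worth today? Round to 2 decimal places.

$58.43

Zero-growth DDM (perpetuity): P₀ = D/r = 7.42 / 0.127 = 58.4252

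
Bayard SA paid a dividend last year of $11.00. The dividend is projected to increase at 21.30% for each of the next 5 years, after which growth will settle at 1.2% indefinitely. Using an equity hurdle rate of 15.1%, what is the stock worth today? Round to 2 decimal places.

Two-stage DDM. Project D₁…D_5 at 0.213, terminal growth 0.012, discount at r = 0.151.
D_1 = 13.3430
D_2 = 16.1851
D_3 = 19.6325
D_4 = 23.8142
D_5 = 28.8866
Terminal value at t=5: TV = D_6/(r−g) = 29.2333/(0.151−0.012) = 210.3112
P₀ = 13.3430/(1+0.151)^1 + 16.1851/(1+0.151)^2 + 19.6325/(1+0.151)^3 + 23.8142/(1+0.151)^4 + 28.8866/(1+0.151)^5 + 210.3112/(1+0.151)^5 = 168.6610

$168.66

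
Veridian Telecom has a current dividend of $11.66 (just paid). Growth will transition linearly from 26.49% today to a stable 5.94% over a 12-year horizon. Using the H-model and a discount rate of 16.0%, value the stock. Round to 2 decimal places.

$265.70

H-model: P₀ = D₀[(1+g_L) + H(g_S−g_L)]/(r−g_L), with H = 12/2 = 6.
P₀ = 11.66 × [(1+0.0594) + 6×(0.2649−0.0594)] / (0.16−0.0594)
   = 11.66 × 2.2924 / 0.1006 = 265.6996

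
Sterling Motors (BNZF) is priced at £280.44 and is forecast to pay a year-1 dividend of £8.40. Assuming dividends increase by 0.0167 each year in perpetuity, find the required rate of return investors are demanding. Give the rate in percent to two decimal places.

Rearranging the constant-growth DDM: r = D₁/P₀ + g.
r = 8.4000 / 280.44 + 0.0167 = 0.02995 + 0.0167 = 0.04665

4.67%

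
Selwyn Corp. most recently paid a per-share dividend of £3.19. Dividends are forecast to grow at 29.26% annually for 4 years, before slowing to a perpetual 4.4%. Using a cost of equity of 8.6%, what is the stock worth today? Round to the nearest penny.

Two-stage DDM. Project D₁…D_4 at 0.2926, terminal growth 0.044, discount at r = 0.086.
D_1 = 4.1234
D_2 = 5.3299
D_3 = 6.8894
D_4 = 8.9053
Terminal value at t=4: TV = D_5/(r−g) = 9.2971/(0.086−0.044) = 221.3597
P₀ = 4.1234/(1+0.086)^1 + 5.3299/(1+0.086)^2 + 6.8894/(1+0.086)^3 + 8.9053/(1+0.086)^4 + 221.3597/(1+0.086)^4 = 179.2371

£179.24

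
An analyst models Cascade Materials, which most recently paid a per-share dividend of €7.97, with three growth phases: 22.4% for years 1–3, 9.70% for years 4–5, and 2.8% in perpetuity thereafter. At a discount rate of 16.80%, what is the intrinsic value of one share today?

€102.39

Three-stage DDM. Project D₁…D_5; terminal Gordon value at t=5 with g = 0.028; discount at r = 0.168.
D_1 = 9.7553
D_2 = 11.9405
D_3 = 14.6151
D_4 = 16.0328
D_5 = 17.5880
TV_5 = 18.0804/(0.168−0.028) = 129.1460
P₀ = Σ Dₜ/(1+r)ᵗ + TV_5/(1+r)^5 = 102.3935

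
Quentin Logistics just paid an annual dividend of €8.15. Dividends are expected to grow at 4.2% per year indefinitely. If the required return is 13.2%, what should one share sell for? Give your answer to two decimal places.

Gordon growth model: P₀ = D₁/(r − g). D₁ = 8.15 × (1 + 0.042) = 8.4923.
P₀ = 8.4923 / (0.132 − 0.042) = 8.4923 / 0.09 = 94.3589

€94.36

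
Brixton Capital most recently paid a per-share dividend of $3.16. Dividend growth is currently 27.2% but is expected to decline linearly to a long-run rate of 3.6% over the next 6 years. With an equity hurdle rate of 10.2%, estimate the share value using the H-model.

$83.50

H-model: P₀ = D₀[(1+g_L) + H(g_S−g_L)]/(r−g_L), with H = 6/2 = 3.
P₀ = 3.16 × [(1+0.036) + 3×(0.272−0.036)] / (0.102−0.036)
   = 3.16 × 1.7440 / 0.066 = 83.5006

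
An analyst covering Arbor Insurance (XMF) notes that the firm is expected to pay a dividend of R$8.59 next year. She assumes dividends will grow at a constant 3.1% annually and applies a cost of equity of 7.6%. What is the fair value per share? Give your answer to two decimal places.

Gordon growth model: P₀ = D₁/(r − g), with D₁ = 8.59 given directly.
P₀ = 8.5900 / (0.076 − 0.031) = 8.5900 / 0.045 = 190.8889

R$190.89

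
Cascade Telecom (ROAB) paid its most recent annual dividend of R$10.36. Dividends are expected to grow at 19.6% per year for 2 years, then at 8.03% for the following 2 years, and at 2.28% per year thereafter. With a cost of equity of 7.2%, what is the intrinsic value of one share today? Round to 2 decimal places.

Three-stage DDM. Project D₁…D_4; terminal Gordon value at t=4 with g = 0.0228; discount at r = 0.072.
D_1 = 12.3906
D_2 = 14.8191
D_3 = 16.0091
D_4 = 17.2946
TV_4 = 17.6889/(0.072−0.0228) = 359.5311
P₀ = Σ Dₜ/(1+r)ᵗ + TV_4/(1+r)^4 = 322.7880

R$322.79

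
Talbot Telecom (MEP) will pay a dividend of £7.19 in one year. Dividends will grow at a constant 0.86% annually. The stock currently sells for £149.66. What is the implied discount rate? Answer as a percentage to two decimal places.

5.66%

Rearranging the constant-growth DDM: r = D₁/P₀ + g.
r = 7.1900 / 149.66 + 0.0086 = 0.04804 + 0.0086 = 0.05664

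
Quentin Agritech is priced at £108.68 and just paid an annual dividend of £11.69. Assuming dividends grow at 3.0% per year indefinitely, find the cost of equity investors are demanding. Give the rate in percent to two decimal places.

14.08%

Rearranging the constant-growth DDM: r = D₁/P₀ + g.
D₁ = 11.69 × (1 + 0.03) = 12.0407.
r = 12.0407 / 108.68 + 0.03 = 0.11079 + 0.03 = 0.14079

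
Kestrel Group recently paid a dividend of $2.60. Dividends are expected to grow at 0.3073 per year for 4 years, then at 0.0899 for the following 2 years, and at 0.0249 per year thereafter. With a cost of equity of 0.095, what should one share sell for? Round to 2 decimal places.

$103.52

Three-stage DDM. Project D₁…D_6; terminal Gordon value at t=6 with g = 0.0249; discount at r = 0.095.
D_1 = 3.3990
D_2 = 4.4435
D_3 = 5.8090
D_4 = 7.5941
D_5 = 8.2768
D_6 = 9.0209
TV_6 = 9.2455/(0.095−0.0249) = 131.8898
P₀ = Σ Dₜ/(1+r)ᵗ + TV_6/(1+r)^6 = 103.5189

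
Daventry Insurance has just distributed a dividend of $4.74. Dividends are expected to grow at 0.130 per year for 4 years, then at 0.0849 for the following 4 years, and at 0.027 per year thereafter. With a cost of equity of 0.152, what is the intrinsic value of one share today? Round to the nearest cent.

$61.57

Three-stage DDM. Project D₁…D_8; terminal Gordon value at t=8 with g = 0.027; discount at r = 0.152.
D_1 = 5.3562
D_2 = 6.0525
D_3 = 6.8393
D_4 = 7.7284
D_5 = 8.3846
D_6 = 9.0964
D_7 = 9.8687
D_8 = 10.7066
TV_8 = 10.9957/(0.152−0.027) = 87.9653
P₀ = Σ Dₜ/(1+r)ᵗ + TV_8/(1+r)^8 = 61.5722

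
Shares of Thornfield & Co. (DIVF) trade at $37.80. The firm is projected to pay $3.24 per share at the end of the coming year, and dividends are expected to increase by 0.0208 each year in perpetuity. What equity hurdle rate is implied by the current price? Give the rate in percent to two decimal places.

10.65%

Rearranging the constant-growth DDM: r = D₁/P₀ + g.
r = 3.2400 / 37.80 + 0.0208 = 0.08571 + 0.0208 = 0.10651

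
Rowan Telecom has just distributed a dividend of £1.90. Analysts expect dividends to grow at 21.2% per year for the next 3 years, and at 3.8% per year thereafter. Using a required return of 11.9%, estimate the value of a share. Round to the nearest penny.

£37.64

Two-stage DDM. Project D₁…D_3 at 0.212, terminal growth 0.038, discount at r = 0.119.
D_1 = 2.3028
D_2 = 2.7910
D_3 = 3.3827
Terminal value at t=3: TV = D_4/(r−g) = 3.5112/(0.119−0.038) = 43.3485
P₀ = 2.3028/(1+0.119)^1 + 2.7910/(1+0.119)^2 + 3.3827/(1+0.119)^3 + 43.3485/(1+0.119)^3 = 37.6384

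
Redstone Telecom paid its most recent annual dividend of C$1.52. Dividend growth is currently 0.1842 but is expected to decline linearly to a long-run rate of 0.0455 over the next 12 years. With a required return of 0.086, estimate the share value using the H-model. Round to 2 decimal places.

C$70.47

H-model: P₀ = D₀[(1+g_L) + H(g_S−g_L)]/(r−g_L), with H = 12/2 = 6.
P₀ = 1.52 × [(1+0.0455) + 6×(0.1842−0.0455)] / (0.086−0.0455)
   = 1.52 × 1.8777 / 0.0405 = 70.4717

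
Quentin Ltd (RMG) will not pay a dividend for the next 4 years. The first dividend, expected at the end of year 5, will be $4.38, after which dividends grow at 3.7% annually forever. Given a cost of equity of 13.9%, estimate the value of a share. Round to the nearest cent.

Deferred-dividend DDM. At t=4 the remaining stream is a growing perpetuity with first payment D_5 = 4.38.
V_4 = D_5/(r−g) = 4.38/(0.139−0.037) = 42.9412
P₀ = V_4/(1+r)^4 = 42.9412/(1+0.139)^4 = 25.5140

$25.51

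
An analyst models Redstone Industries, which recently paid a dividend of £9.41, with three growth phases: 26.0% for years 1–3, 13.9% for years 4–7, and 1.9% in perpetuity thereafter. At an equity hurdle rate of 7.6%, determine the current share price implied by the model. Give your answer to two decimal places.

£448.02

Three-stage DDM. Project D₁…D_7; terminal Gordon value at t=7 with g = 0.019; discount at r = 0.076.
D_1 = 11.8566
D_2 = 14.9393
D_3 = 18.8235
D_4 = 21.4400
D_5 = 24.4202
D_6 = 27.8146
D_7 = 31.6808
TV_7 = 32.2827/(0.076−0.019) = 566.3638
P₀ = Σ Dₜ/(1+r)ᵗ + TV_7/(1+r)^7 = 448.0167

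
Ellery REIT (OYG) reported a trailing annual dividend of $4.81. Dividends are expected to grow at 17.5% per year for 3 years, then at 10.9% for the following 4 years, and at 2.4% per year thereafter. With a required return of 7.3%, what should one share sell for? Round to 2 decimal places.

$195.43

Three-stage DDM. Project D₁…D_7; terminal Gordon value at t=7 with g = 0.024; discount at r = 0.073.
D_1 = 5.6517
D_2 = 6.6408
D_3 = 7.8029
D_4 = 8.6535
D_5 = 9.5967
D_6 = 10.6427
D_7 = 11.8028
TV_7 = 12.0861/(0.073−0.024) = 246.6543
P₀ = Σ Dₜ/(1+r)ᵗ + TV_7/(1+r)^7 = 195.4307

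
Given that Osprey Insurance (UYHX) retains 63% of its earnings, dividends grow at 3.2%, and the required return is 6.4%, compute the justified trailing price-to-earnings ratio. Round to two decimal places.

Payout ratio b = 1 − 0.63 = 0.37.
Justified trailing P/E = b(1+g)/(r−g) = 0.37×(1+0.032)/(0.064−0.032) = 11.9325

11.93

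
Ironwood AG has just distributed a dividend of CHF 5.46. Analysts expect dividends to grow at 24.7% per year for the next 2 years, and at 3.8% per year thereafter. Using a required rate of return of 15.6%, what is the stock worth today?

CHF 68.13

Two-stage DDM. Project D₁…D_2 at 0.247, terminal growth 0.038, discount at r = 0.156.
D_1 = 6.8086
D_2 = 8.4903
Terminal value at t=2: TV = D_3/(r−g) = 8.8130/(0.156−0.038) = 74.6863
P₀ = 6.8086/(1+0.156)^1 + 8.4903/(1+0.156)^2 + 74.6863/(1+0.156)^2 = 68.1321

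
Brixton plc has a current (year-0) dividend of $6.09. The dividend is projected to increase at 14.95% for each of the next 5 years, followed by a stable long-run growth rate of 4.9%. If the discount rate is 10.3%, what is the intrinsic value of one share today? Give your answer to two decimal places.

Two-stage DDM. Project D₁…D_5 at 0.1495, terminal growth 0.049, discount at r = 0.103.
D_1 = 7.0005
D_2 = 8.0470
D_3 = 9.2501
D_4 = 10.6329
D_5 = 12.2226
Terminal value at t=5: TV = D_6/(r−g) = 12.8215/(0.103−0.049) = 237.4345
P₀ = 7.0005/(1+0.103)^1 + 8.0470/(1+0.103)^2 + 9.2501/(1+0.103)^3 + 10.6329/(1+0.103)^4 + 12.2226/(1+0.103)^5 + 237.4345/(1+0.103)^5 = 179.9587

$179.96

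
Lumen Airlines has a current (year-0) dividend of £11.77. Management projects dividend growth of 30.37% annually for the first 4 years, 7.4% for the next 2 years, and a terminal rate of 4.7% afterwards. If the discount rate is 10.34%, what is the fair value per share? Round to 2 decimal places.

£520.18

Three-stage DDM. Project D₁…D_6; terminal Gordon value at t=6 with g = 0.047; discount at r = 0.1034.
D_1 = 15.3445
D_2 = 20.0047
D_3 = 26.0801
D_4 = 34.0006
D_5 = 36.5167
D_6 = 39.2189
TV_6 = 41.0622/(0.1034−0.047) = 728.0535
P₀ = Σ Dₜ/(1+r)ᵗ + TV_6/(1+r)^6 = 520.1756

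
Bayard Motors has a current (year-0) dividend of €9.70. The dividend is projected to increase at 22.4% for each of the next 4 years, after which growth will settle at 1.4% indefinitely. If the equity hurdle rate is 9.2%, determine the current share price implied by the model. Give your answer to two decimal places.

Two-stage DDM. Project D₁…D_4 at 0.224, terminal growth 0.014, discount at r = 0.092.
D_1 = 11.8728
D_2 = 14.5323
D_3 = 17.7875
D_4 = 21.7720
Terminal value at t=4: TV = D_5/(r−g) = 22.0768/(0.092−0.014) = 283.0354
P₀ = 11.8728/(1+0.092)^1 + 14.5323/(1+0.092)^2 + 17.7875/(1+0.092)^3 + 21.7720/(1+0.092)^4 + 283.0354/(1+0.092)^4 = 251.0749

€251.07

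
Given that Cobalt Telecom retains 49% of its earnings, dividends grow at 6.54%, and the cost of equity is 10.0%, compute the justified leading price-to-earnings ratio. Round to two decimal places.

14.74

Payout ratio b = 1 − 0.49 = 0.51.
Justified leading P/E = b/(r−g) = 0.51/(0.1−0.0654) = 14.7399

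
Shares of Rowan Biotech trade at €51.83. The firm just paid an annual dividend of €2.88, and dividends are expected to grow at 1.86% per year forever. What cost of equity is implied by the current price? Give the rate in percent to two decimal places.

Rearranging the constant-growth DDM: r = D₁/P₀ + g.
D₁ = 2.88 × (1 + 0.0186) = 2.9336.
r = 2.9336 / 51.83 + 0.0186 = 0.05660 + 0.0186 = 0.07520

7.52%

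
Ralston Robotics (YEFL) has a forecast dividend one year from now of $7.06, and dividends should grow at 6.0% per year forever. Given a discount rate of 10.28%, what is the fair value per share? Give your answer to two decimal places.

Gordon growth model: P₀ = D₁/(r − g), with D₁ = 7.06 given directly.
P₀ = 7.0600 / (0.1028 − 0.06) = 7.0600 / 0.0428 = 164.9533

$164.95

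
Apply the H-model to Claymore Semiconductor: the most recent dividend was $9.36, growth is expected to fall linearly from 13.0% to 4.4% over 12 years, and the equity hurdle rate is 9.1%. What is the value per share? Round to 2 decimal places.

H-model: P₀ = D₀[(1+g_L) + H(g_S−g_L)]/(r−g_L), with H = 12/2 = 6.
P₀ = 9.36 × [(1+0.044) + 6×(0.13−0.044)] / (0.091−0.044)
   = 9.36 × 1.5600 / 0.047 = 310.6723

$310.67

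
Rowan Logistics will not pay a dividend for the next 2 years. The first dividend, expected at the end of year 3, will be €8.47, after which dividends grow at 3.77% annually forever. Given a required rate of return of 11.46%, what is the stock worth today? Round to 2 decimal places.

Deferred-dividend DDM. At t=2 the remaining stream is a growing perpetuity with first payment D_3 = 8.47.
V_2 = D_3/(r−g) = 8.47/(0.1146−0.0377) = 110.1430
P₀ = V_2/(1+r)^2 = 110.1430/(1+0.1146)^2 = 88.6582

€88.66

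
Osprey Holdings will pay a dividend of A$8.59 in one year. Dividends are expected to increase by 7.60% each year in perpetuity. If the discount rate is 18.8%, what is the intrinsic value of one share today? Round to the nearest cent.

Gordon growth model: P₀ = D₁/(r − g), with D₁ = 8.59 given directly.
P₀ = 8.5900 / (0.188 − 0.076) = 8.5900 / 0.112 = 76.6964

A$76.70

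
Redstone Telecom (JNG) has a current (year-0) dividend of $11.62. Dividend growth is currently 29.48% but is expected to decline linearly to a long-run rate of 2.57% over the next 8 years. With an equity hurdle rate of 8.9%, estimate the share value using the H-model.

$385.88

H-model: P₀ = D₀[(1+g_L) + H(g_S−g_L)]/(r−g_L), with H = 8/2 = 4.
P₀ = 11.62 × [(1+0.0257) + 4×(0.2948−0.0257)] / (0.089−0.0257)
   = 11.62 × 2.1021 / 0.0633 = 385.8831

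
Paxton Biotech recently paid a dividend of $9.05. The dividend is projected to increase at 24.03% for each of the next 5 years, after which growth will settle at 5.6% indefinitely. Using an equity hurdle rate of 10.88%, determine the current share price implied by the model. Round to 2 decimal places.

Two-stage DDM. Project D₁…D_5 at 0.2403, terminal growth 0.056, discount at r = 0.1088.
D_1 = 11.2247
D_2 = 13.9220
D_3 = 17.2675
D_4 = 21.4168
D_5 = 26.5633
Terminal value at t=5: TV = D_6/(r−g) = 28.0509/(0.1088−0.056) = 531.2663
P₀ = 11.2247/(1+0.1088)^1 + 13.9220/(1+0.1088)^2 + 17.2675/(1+0.1088)^3 + 21.4168/(1+0.1088)^4 + 26.5633/(1+0.1088)^5 + 531.2663/(1+0.1088)^5 = 381.1232

$381.12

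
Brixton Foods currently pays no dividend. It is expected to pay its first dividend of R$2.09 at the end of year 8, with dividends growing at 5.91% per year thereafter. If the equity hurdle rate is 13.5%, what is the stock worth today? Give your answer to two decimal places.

R$11.35

Deferred-dividend DDM. At t=7 the remaining stream is a growing perpetuity with first payment D_8 = 2.09.
V_7 = D_8/(r−g) = 2.09/(0.135−0.0591) = 27.5362
P₀ = V_7/(1+r)^7 = 27.5362/(1+0.135)^7 = 11.3484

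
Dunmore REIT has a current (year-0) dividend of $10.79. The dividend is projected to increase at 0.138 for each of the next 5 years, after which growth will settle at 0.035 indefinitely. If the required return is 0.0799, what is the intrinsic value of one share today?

Two-stage DDM. Project D₁…D_5 at 0.138, terminal growth 0.035, discount at r = 0.0799.
D_1 = 12.2790
D_2 = 13.9735
D_3 = 15.9019
D_4 = 18.0963
D_5 = 20.5936
Terminal value at t=5: TV = D_6/(r−g) = 21.3144/(0.0799−0.035) = 474.7082
P₀ = 12.2790/(1+0.0799)^1 + 13.9735/(1+0.0799)^2 + 15.9019/(1+0.0799)^3 + 18.0963/(1+0.0799)^4 + 20.5936/(1+0.0799)^5 + 474.7082/(1+0.0799)^5 = 386.5362

$386.54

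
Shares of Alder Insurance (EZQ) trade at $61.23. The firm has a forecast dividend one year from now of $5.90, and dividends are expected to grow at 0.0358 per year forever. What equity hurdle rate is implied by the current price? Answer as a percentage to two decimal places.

Rearranging the constant-growth DDM: r = D₁/P₀ + g.
r = 5.9000 / 61.23 + 0.0358 = 0.09636 + 0.0358 = 0.13216

13.22%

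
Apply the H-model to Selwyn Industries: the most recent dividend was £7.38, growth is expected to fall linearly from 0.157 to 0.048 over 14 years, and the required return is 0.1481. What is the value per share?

H-model: P₀ = D₀[(1+g_L) + H(g_S−g_L)]/(r−g_L), with H = 14/2 = 7.
P₀ = 7.38 × [(1+0.048) + 7×(0.157−0.048)] / (0.1481−0.048)
   = 7.38 × 1.8110 / 0.1001 = 133.5183

£133.52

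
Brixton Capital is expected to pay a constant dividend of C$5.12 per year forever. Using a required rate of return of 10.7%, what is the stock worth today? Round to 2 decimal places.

Zero-growth DDM (perpetuity): P₀ = D/r = 5.12 / 0.107 = 47.8505

C$47.85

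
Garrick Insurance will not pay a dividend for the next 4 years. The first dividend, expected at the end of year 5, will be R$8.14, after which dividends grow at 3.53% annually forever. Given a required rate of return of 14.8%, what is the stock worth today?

R$41.58

Deferred-dividend DDM. At t=4 the remaining stream is a growing perpetuity with first payment D_5 = 8.14.
V_4 = D_5/(r−g) = 8.14/(0.148−0.0353) = 72.2272
P₀ = V_4/(1+r)^4 = 72.2272/(1+0.148)^4 = 41.5846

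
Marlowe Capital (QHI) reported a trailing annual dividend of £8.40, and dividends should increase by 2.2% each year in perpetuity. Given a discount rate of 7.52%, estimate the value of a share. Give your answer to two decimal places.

£161.37

Gordon growth model: P₀ = D₁/(r − g). D₁ = 8.40 × (1 + 0.022) = 8.5848.
P₀ = 8.5848 / (0.0752 − 0.022) = 8.5848 / 0.0532 = 161.3684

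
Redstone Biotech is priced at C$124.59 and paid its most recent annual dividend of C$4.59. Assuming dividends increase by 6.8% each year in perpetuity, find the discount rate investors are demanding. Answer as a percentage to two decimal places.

10.73%

Rearranging the constant-growth DDM: r = D₁/P₀ + g.
D₁ = 4.59 × (1 + 0.068) = 4.9021.
r = 4.9021 / 124.59 + 0.068 = 0.03935 + 0.068 = 0.10735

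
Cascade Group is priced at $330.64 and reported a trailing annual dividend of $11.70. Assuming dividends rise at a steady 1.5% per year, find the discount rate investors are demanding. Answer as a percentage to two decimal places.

Rearranging the constant-growth DDM: r = D₁/P₀ + g.
D₁ = 11.70 × (1 + 0.015) = 11.8755.
r = 11.8755 / 330.64 + 0.015 = 0.03592 + 0.015 = 0.05092

5.09%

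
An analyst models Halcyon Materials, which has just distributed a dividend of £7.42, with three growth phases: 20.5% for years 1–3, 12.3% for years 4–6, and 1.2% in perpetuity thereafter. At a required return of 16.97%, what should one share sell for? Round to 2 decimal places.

Three-stage DDM. Project D₁…D_6; terminal Gordon value at t=6 with g = 0.012; discount at r = 0.1697.
D_1 = 8.9411
D_2 = 10.7740
D_3 = 12.9827
D_4 = 14.5796
D_5 = 16.3729
D_6 = 18.3867
TV_6 = 18.6074/(0.1697−0.012) = 117.9922
P₀ = Σ Dₜ/(1+r)ᵗ + TV_6/(1+r)^6 = 92.1442

£92.14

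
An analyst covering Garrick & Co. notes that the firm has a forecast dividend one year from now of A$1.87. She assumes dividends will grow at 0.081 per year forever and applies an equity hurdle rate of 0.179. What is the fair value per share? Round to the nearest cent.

Gordon growth model: P₀ = D₁/(r − g), with D₁ = 1.87 given directly.
P₀ = 1.8700 / (0.179 − 0.081) = 1.8700 / 0.098 = 19.0816

A$19.08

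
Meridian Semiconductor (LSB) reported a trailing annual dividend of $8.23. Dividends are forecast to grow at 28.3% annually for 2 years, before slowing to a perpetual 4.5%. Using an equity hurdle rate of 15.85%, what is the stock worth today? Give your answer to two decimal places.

Two-stage DDM. Project D₁…D_2 at 0.283, terminal growth 0.045, discount at r = 0.1585.
D_1 = 10.5591
D_2 = 13.5473
Terminal value at t=2: TV = D_3/(r−g) = 14.1569/(0.1585−0.045) = 124.7308
P₀ = 10.5591/(1+0.1585)^1 + 13.5473/(1+0.1585)^2 + 124.7308/(1+0.1585)^2 = 112.1439

$112.14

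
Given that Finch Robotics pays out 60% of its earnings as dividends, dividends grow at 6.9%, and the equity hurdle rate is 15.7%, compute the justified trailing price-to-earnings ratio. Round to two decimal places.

Justified trailing P/E = b(1+g)/(r−g) = 0.60×(1+0.069)/(0.157−0.069) = 7.2886

7.29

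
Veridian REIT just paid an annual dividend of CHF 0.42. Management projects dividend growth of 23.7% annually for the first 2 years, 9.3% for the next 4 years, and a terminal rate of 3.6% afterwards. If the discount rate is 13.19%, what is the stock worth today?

CHF 7.51

Three-stage DDM. Project D₁…D_6; terminal Gordon value at t=6 with g = 0.036; discount at r = 0.1319.
D_1 = 0.5195
D_2 = 0.6427
D_3 = 0.7024
D_4 = 0.7678
D_5 = 0.8392
D_6 = 0.9172
TV_6 = 0.9502/(0.1319−0.036) = 9.9086
P₀ = Σ Dₜ/(1+r)ᵗ + TV_6/(1+r)^6 = 7.5120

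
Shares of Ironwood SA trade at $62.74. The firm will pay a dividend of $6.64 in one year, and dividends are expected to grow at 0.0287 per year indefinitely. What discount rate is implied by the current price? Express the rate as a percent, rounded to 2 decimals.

Rearranging the constant-growth DDM: r = D₁/P₀ + g.
r = 6.6400 / 62.74 + 0.0287 = 0.10583 + 0.0287 = 0.13453

13.45%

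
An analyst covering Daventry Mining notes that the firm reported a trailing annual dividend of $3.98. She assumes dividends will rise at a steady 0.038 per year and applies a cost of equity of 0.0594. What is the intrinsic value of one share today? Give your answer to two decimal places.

Gordon growth model: P₀ = D₁/(r − g). D₁ = 3.98 × (1 + 0.038) = 4.1312.
P₀ = 4.1312 / (0.0594 − 0.038) = 4.1312 / 0.0214 = 193.0486

$193.05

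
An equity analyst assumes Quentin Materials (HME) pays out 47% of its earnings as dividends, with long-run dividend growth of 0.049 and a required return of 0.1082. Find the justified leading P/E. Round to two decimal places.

7.94

Justified leading P/E = b/(r−g) = 0.47/(0.1082−0.049) = 7.9392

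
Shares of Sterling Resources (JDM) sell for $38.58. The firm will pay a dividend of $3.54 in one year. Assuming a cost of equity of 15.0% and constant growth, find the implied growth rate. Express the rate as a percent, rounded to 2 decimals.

5.82%

From P₀ = D₁/(r − g), the implied growth is g = r − D₁/P₀.
g = 0.15 − 3.54/38.58 = 0.15 − 0.09176 = 0.05824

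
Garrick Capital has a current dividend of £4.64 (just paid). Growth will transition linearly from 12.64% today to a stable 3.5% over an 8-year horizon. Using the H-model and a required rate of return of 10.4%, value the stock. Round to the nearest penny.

H-model: P₀ = D₀[(1+g_L) + H(g_S−g_L)]/(r−g_L), with H = 8/2 = 4.
P₀ = 4.64 × [(1+0.035) + 4×(0.1264−0.035)] / (0.104−0.035)
   = 4.64 × 1.4006 / 0.069 = 94.1853

£94.19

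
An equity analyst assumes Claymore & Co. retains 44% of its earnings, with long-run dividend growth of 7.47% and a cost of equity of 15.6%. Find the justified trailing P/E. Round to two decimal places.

Payout ratio b = 1 − 0.44 = 0.56.
Justified trailing P/E = b(1+g)/(r−g) = 0.56×(1+0.0747)/(0.156−0.0747) = 7.4026

7.40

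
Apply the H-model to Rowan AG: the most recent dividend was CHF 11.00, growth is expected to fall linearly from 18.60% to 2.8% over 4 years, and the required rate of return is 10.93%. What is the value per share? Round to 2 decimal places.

H-model: P₀ = D₀[(1+g_L) + H(g_S−g_L)]/(r−g_L), with H = 4/2 = 2.
P₀ = 11.00 × [(1+0.028) + 2×(0.186−0.028)] / (0.1093−0.028)
   = 11.00 × 1.3440 / 0.0813 = 181.8450

CHF 181.85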